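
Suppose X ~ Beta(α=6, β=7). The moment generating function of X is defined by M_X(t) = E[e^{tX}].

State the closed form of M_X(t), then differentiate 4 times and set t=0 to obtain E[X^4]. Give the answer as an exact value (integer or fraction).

M_X(t) = ₁F₁(6; 13; t)
M^(4)(t) = 9*₁F₁(10; 17; t)/130

E[X^4] = M^(4)(0) = 9/130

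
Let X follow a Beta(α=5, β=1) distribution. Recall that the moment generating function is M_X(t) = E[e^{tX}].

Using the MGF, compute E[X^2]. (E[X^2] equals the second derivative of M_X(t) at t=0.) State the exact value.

E[X^2] = d^2M/dt^2 |_{t=0} = 5/7

M_X(t) = ₁F₁(5; 6; t)
dM/dt = 5*₁F₁(6; 7; t)/6
d^2M/dt^2 = 5*₁F₁(7; 8; t)/7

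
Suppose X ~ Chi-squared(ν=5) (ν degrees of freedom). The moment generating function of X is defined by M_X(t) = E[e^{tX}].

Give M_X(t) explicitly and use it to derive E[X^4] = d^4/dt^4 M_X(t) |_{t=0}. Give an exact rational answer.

E[X^4] = D^4[M](0) = 3465

M_X(t) = (1 - 2*t)^(-5/2)
D^4[M](t) = 3465/(64*t^6*√(1 - 2*t) - 192*t^5*√(1 - 2*t) + 240*t^4*√(1 - 2*t) - 160*t^3*√(1 - 2*t) + 60*t^2*√(1 - 2*t) - 12*t*√(1 - 2*t) + √(1 - 2*t))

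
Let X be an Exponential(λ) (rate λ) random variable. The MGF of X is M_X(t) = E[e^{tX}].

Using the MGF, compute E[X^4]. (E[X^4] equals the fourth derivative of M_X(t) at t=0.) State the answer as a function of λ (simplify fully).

M_X(t) = λ/(λ - t)
dM/dt = λ/(λ^2 - 2*λ*t + t^2)
d^2M/dt^2 = -2*λ/(-λ^3 + 3*λ^2*t - 3*λ*t^2 + t^3)
d^3M/dt^3 = 6*λ/(λ^4 - 4*λ^3*t + 6*λ^2*t^2 - 4*λ*t^3 + t^4)
d^4M/dt^4 = -24*λ/(-λ^5 + 5*λ^4*t - 10*λ^3*t^2 + 10*λ^2*t^3 - 5*λ*t^4 + t^5)

E[X^4] = d^4M/dt^4 |_{t=0} = 24/λ^4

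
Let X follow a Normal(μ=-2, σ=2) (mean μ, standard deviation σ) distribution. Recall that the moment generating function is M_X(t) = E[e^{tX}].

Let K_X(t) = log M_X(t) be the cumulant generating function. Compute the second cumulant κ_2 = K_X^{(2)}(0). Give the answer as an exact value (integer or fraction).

κ_2 = K^(2)(0) = 4

M_X(t) = e^(2*t^2 - 2*t)
K_X(t) = log M_X(t) = 2*t^2 - 2*t
K^(2)(t) = 4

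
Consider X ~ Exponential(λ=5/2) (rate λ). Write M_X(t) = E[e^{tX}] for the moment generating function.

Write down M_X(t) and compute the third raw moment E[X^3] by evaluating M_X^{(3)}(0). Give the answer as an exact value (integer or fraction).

M_X(t) = 5/(2*(5/2 - t))
dM/dt = 10/(4*t^2 - 20*t + 25)
d^2M/dt^2 = -40/(8*t^3 - 60*t^2 + 150*t - 125)
d^3M/dt^3 = 240/(16*t^4 - 160*t^3 + 600*t^2 - 1000*t + 625)

E[X^3] = d^3M/dt^3 |_{t=0} = 48/125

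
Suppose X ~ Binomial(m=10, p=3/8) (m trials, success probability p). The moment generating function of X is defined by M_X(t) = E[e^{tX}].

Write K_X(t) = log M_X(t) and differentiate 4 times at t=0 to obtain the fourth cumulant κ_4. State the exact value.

M_X(t) = (3*e^(t)/8 + 5/8)^10
K_X(t) = log M_X(t) = 10*log(3*e^(t)/8 + 5/8)
K′(t) = 30*e^(t)/(3*e^(t) + 5)
K′′(t) = 150*e^(t)/(9*e^(2*t) + 30*e^(t) + 25)
K′′′(t) = (-450*e^(2*t) + 750*e^(t))/(27*e^(3*t) + 135*e^(2*t) + 225*e^(t) + 125)
K′′′′(t) = (1350*e^(3*t) - 9000*e^(2*t) + 3750*e^(t))/(81*e^(4*t) + 540*e^(3*t) + 1350*e^(2*t) + 1500*e^(t) + 625)

κ_4 = K′′′′(0) = -975/1024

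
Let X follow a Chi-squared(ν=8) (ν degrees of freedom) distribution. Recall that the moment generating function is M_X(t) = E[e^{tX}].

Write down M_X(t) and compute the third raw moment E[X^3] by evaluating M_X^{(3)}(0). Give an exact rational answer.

E[X^3] = M^(3)(0) = 960

M_X(t) = (1 - 2*t)^(-4)
M^(3)(t) = -960/(128*t^7 - 448*t^6 + 672*t^5 - 560*t^4 + 280*t^3 - 84*t^2 + 14*t - 1)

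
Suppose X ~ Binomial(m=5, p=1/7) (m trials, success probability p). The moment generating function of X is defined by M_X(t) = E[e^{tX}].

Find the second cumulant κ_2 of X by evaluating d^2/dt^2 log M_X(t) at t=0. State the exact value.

κ_2 = K^(2)(0) = 30/49

M_X(t) = (e^(t)/7 + 6/7)^5
K_X(t) = log M_X(t) = 5*log(e^(t)/7 + 6/7)
K^(2)(t) = 30*e^(t)/(e^(2*t) + 12*e^(t) + 36)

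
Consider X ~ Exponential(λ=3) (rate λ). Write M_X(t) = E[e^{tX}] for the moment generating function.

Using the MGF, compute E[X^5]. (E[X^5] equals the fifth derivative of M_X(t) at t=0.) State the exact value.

M_X(t) = 3/(3 - t)
D^5[M](t) = 360/(t^6 - 18*t^5 + 135*t^4 - 540*t^3 + 1215*t^2 - 1458*t + 729)

E[X^5] = D^5[M](0) = 40/81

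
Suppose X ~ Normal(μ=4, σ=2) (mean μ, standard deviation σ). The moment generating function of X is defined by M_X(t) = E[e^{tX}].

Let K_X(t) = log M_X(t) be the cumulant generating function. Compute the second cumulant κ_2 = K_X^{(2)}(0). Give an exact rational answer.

κ_2 = K^(2)(0) = 4

M_X(t) = e^(2*t^2 + 4*t)
K_X(t) = log M_X(t) = 2*t^2 + 4*t
K^(2)(t) = 4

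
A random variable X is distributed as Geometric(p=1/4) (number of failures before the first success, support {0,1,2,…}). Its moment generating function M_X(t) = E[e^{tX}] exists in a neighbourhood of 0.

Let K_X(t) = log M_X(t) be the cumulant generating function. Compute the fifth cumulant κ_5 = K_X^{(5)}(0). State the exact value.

M_X(t) = 1/(4*(1 - 3*e^(t)/4))
K_X(t) = log M_X(t) = -log(1 - 3*e^(t)/4) - 2*log(2)
dK/dt = -3*e^(t)/(3*e^(t) - 4)
d^2K/dt^2 = 12*e^(t)/(9*e^(2*t) - 24*e^(t) + 16)
d^3K/dt^3 = (-36*e^(2*t) - 48*e^(t))/(27*e^(3*t) - 108*e^(2*t) + 144*e^(t) - 64)
d^4K/dt^4 = (108*e^(3*t) + 576*e^(2*t) + 192*e^(t))/(81*e^(4*t) - 432*e^(3*t) + 864*e^(2*t) - 768*e^(t) + 256)
d^5K/dt^5 = (-324*e^(4*t) - 4752*e^(3*t) - 6336*e^(2*t) - 768*e^(t))/(243*e^(5*t) - 1620*e^(4*t) + 4320*e^(3*t) - 5760*e^(2*t) + 3840*e^(t) - 1024)

κ_5 = d^5K/dt^5 |_{t=0} = 12180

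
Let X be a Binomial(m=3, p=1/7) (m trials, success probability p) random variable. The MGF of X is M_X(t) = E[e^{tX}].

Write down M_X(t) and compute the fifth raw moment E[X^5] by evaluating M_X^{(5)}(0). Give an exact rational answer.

E[X^5] = d^5M/dt^5 |_{t=0} = 927/343

M_X(t) = (e^(t)/7 + 6/7)^3
dM/dt = 3*e^(3*t)/343 + 36*e^(2*t)/343 + 108*e^(t)/343
d^2M/dt^2 = 9*e^(3*t)/343 + 72*e^(2*t)/343 + 108*e^(t)/343
d^3M/dt^3 = 27*e^(3*t)/343 + 144*e^(2*t)/343 + 108*e^(t)/343
d^4M/dt^4 = 81*e^(3*t)/343 + 288*e^(2*t)/343 + 108*e^(t)/343
d^5M/dt^5 = 243*e^(3*t)/343 + 576*e^(2*t)/343 + 108*e^(t)/343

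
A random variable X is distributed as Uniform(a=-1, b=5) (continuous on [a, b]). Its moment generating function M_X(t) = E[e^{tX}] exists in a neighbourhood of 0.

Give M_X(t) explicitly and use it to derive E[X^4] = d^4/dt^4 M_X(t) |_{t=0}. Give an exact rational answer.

M_X(t) = (e^(5*t) - e^(-t))/(6*t)
D^4[M](t) = (625*t^4*e^(6*t) - t^4 - 500*t^3*e^(6*t) - 4*t^3 + 300*t^2*e^(6*t) - 12*t^2 - 120*t*e^(6*t) - 24*t + 24*e^(6*t) - 24)*e^(-t)/(6*t^5)

E[X^4] = D^4[M](0) = 521/5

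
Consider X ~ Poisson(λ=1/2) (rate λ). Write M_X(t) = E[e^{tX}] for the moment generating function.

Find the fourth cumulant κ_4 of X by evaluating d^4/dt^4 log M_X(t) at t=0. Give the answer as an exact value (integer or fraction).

κ_4 = D^4[K](0) = 1/2

M_X(t) = e^(e^(t)/2 - 1/2)
K_X(t) = log M_X(t) = e^(t)/2 - 1/2
D^4[K](t) = e^(t)/2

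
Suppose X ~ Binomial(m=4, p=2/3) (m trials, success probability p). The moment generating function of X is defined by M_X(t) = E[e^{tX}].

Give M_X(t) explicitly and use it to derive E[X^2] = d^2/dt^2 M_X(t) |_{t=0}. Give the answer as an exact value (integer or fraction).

E[X^2] = M^(2)(0) = 8

M_X(t) = (2*e^(t)/3 + 1/3)^4
M^(2)(t) = 256*e^(4*t)/81 + 32*e^(3*t)/9 + 32*e^(2*t)/27 + 8*e^(t)/81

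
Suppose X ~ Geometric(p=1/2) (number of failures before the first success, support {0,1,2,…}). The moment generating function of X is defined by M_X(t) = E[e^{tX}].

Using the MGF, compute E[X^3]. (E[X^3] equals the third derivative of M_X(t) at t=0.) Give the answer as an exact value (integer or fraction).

E[X^3] = M′′′(0) = 13

M_X(t) = 1/(2*(1 - e^(t)/2))
M′(t) = e^(t)/(e^(2*t) - 4*e^(t) + 4)
M′′(t) = (-e^(2*t) - 2*e^(t))/(e^(3*t) - 6*e^(2*t) + 12*e^(t) - 8)
M′′′(t) = (e^(3*t) + 8*e^(2*t) + 4*e^(t))/(e^(4*t) - 8*e^(3*t) + 24*e^(2*t) - 32*e^(t) + 16)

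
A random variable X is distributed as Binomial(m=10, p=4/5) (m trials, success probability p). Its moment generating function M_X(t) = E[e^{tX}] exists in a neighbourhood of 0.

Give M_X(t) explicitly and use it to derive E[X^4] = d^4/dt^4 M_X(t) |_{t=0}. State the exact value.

M_X(t) = (4*e^(t)/5 + 1/5)^10

E[X^4] = D^4[M](0) = 585928/125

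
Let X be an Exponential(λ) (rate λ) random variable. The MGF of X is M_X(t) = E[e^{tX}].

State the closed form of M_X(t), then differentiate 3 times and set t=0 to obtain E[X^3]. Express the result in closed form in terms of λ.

M_X(t) = λ/(λ - t)
dM/dt = λ/(λ^2 - 2*λ*t + t^2)
d^2M/dt^2 = -2*λ/(-λ^3 + 3*λ^2*t - 3*λ*t^2 + t^3)
d^3M/dt^3 = 6*λ/(λ^4 - 4*λ^3*t + 6*λ^2*t^2 - 4*λ*t^3 + t^4)

E[X^3] = d^3M/dt^3 |_{t=0} = 6/λ^3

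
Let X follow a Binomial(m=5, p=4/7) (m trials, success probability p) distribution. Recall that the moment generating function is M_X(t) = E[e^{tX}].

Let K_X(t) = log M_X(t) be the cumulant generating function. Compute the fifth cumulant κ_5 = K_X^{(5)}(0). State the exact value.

M_X(t) = (4*e^(t)/7 + 3/7)^5
K_X(t) = log M_X(t) = 5*log(4*e^(t)/7 + 3/7)
K^(5)(t) = (-3840*e^(4*t) + 31680*e^(3*t) - 23760*e^(2*t) + 1620*e^(t))/(1024*e^(5*t) + 3840*e^(4*t) + 5760*e^(3*t) + 4320*e^(2*t) + 1620*e^(t) + 243)

κ_5 = K^(5)(0) = 5700/16807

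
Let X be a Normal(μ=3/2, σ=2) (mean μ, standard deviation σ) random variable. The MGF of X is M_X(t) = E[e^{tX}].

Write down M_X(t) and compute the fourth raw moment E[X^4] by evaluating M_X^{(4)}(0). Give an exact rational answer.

E[X^4] = d^4M/dt^4 |_{t=0} = 1713/16

M_X(t) = e^(2*t^2 + 3*t/2)
dM/dt = 4*t*e^(3*t/2)*e^(2*t^2) + 3*e^(3*t/2)*e^(2*t^2)/2
d^2M/dt^2 = 16*t^2*e^(3*t/2)*e^(2*t^2) + 12*t*e^(3*t/2)*e^(2*t^2) + 25*e^(3*t/2)*e^(2*t^2)/4
d^3M/dt^3 = 64*t^3*e^(3*t/2)*e^(2*t^2) + 72*t^2*e^(3*t/2)*e^(2*t^2) + 75*t*e^(3*t/2)*e^(2*t^2) + 171*e^(3*t/2)*e^(2*t^2)/8
d^4M/dt^4 = 256*t^4*e^(3*t/2)*e^(2*t^2) + 384*t^3*e^(3*t/2)*e^(2*t^2) + 600*t^2*e^(3*t/2)*e^(2*t^2) + 342*t*e^(3*t/2)*e^(2*t^2) + 1713*e^(3*t/2)*e^(2*t^2)/16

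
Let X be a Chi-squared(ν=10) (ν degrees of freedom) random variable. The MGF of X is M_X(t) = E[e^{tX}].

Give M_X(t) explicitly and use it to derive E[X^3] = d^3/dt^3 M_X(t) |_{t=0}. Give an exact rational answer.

M_X(t) = (1 - 2*t)^(-5)
D^3[M](t) = 1680/(256*t^8 - 1024*t^7 + 1792*t^6 - 1792*t^5 + 1120*t^4 - 448*t^3 + 112*t^2 - 16*t + 1)

E[X^3] = D^3[M](0) = 1680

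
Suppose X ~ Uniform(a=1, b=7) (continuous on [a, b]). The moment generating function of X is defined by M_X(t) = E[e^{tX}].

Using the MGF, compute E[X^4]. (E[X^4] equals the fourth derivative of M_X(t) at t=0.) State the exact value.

E[X^4] = M′′′′(0) = 2801/5

M_X(t) = (e^(7*t) - e^(t))/(6*t)
M′(t) = (7*t*e^(7*t) - t*e^(t) - e^(7*t) + e^(t))/(6*t^2)
M′′(t) = (49*t^2*e^(7*t) - t^2*e^(t) - 14*t*e^(7*t) + 2*t*e^(t) + 2*e^(7*t) - 2*e^(t))/(6*t^3)
M′′′(t) = (343*t^3*e^(7*t) - t^3*e^(t) - 147*t^2*e^(7*t) + 3*t^2*e^(t) + 42*t*e^(7*t) - 6*t*e^(t) - 6*e^(7*t) + 6*e^(t))/(6*t^4)
M′′′′(t) = (2401*t^4*e^(7*t) - t^4*e^(t) - 1372*t^3*e^(7*t) + 4*t^3*e^(t) + 588*t^2*e^(7*t) - 12*t^2*e^(t) - 168*t*e^(7*t) + 24*t*e^(t) + 24*e^(7*t) - 24*e^(t))/(6*t^5)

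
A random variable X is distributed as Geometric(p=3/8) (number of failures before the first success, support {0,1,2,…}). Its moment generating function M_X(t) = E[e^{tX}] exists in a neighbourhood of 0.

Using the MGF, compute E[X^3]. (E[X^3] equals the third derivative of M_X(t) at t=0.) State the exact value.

M_X(t) = 3/(8*(1 - 5*e^(t)/8))
dM/dt = 15*e^(t)/(25*e^(2*t) - 80*e^(t) + 64)
d^2M/dt^2 = (-75*e^(2*t) - 120*e^(t))/(125*e^(3*t) - 600*e^(2*t) + 960*e^(t) - 512)
d^3M/dt^3 = (375*e^(3*t) + 2400*e^(2*t) + 960*e^(t))/(625*e^(4*t) - 4000*e^(3*t) + 9600*e^(2*t) - 10240*e^(t) + 4096)

E[X^3] = d^3M/dt^3 |_{t=0} = 415/9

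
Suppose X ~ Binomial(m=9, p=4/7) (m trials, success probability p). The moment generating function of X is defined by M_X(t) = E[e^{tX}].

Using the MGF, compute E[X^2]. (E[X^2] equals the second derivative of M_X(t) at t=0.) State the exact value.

M_X(t) = (4*e^(t)/7 + 3/7)^9

E[X^2] = M′′(0) = 1404/49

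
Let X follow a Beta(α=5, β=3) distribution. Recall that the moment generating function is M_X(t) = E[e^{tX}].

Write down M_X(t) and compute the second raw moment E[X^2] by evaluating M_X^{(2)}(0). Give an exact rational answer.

M_X(t) = ₁F₁(5; 8; t)
M^(2)(t) = 5*₁F₁(7; 10; t)/12

E[X^2] = M^(2)(0) = 5/12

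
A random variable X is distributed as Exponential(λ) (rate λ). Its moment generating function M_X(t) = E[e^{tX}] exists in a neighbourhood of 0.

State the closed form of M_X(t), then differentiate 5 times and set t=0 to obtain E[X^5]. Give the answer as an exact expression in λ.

M_X(t) = λ/(λ - t)
M′(t) = λ/(λ^2 - 2*λ*t + t^2)
M′′(t) = -2*λ/(-λ^3 + 3*λ^2*t - 3*λ*t^2 + t^3)
M′′′(t) = 6*λ/(λ^4 - 4*λ^3*t + 6*λ^2*t^2 - 4*λ*t^3 + t^4)
M′′′′(t) = -24*λ/(-λ^5 + 5*λ^4*t - 10*λ^3*t^2 + 10*λ^2*t^3 - 5*λ*t^4 + t^5)
M′′′′′(t) = 120*λ/(λ^6 - 6*λ^5*t + 15*λ^4*t^2 - 20*λ^3*t^3 + 15*λ^2*t^4 - 6*λ*t^5 + t^6)

E[X^5] = M′′′′′(0) = 120/λ^5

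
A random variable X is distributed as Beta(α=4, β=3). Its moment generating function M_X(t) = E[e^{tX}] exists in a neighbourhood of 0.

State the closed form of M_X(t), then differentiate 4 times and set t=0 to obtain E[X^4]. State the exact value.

E[X^4] = M′′′′(0) = 1/6

M_X(t) = ₁F₁(4; 7; t)
M′(t) = 4*₁F₁(5; 8; t)/7
M′′(t) = 5*₁F₁(6; 9; t)/14
M′′′(t) = 5*₁F₁(7; 10; t)/21
M′′′′(t) = ₁F₁(8; 11; t)/6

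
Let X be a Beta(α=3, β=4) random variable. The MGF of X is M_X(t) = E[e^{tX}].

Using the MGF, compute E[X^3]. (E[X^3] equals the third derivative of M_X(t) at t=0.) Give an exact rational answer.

M_X(t) = ₁F₁(3; 7; t)
M′(t) = 3*₁F₁(4; 8; t)/7
M′′(t) = 3*₁F₁(5; 9; t)/14
M′′′(t) = 5*₁F₁(6; 10; t)/42

E[X^3] = M′′′(0) = 5/42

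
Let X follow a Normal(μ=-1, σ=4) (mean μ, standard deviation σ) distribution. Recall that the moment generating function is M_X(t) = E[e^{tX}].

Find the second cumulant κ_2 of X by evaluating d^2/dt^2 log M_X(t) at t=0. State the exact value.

M_X(t) = e^(8*t^2 - t)
K_X(t) = log M_X(t) = 8*t^2 - t
K′(t) = 16*t - 1
K′′(t) = 16

κ_2 = K′′(0) = 16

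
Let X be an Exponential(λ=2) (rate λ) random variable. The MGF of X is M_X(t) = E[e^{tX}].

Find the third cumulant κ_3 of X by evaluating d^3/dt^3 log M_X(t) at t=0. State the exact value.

M_X(t) = 2/(2 - t)
K_X(t) = log M_X(t) = -log(2 - t) + log(2)
dK/dt = -1/(t - 2)
d^2K/dt^2 = 1/(t^2 - 4*t + 4)
d^3K/dt^3 = -2/(t^3 - 6*t^2 + 12*t - 8)

κ_3 = d^3K/dt^3 |_{t=0} = 1/4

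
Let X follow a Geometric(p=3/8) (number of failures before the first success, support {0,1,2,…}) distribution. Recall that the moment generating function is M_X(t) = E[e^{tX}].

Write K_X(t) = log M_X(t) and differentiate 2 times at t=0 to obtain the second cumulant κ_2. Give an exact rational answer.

M_X(t) = 3/(8*(1 - 5*e^(t)/8))
K_X(t) = log M_X(t) = -log(1 - 5*e^(t)/8) - 3*log(2) + log(3)
dK/dt = -5*e^(t)/(5*e^(t) - 8)
d^2K/dt^2 = 40*e^(t)/(25*e^(2*t) - 80*e^(t) + 64)

κ_2 = d^2K/dt^2 |_{t=0} = 40/9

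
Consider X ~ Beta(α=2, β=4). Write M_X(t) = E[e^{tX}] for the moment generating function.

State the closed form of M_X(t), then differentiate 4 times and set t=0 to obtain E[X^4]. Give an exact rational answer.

E[X^4] = d^4M/dt^4 |_{t=0} = 5/126

M_X(t) = ₁F₁(2; 6; t)
dM/dt = ₁F₁(3; 7; t)/3
d^2M/dt^2 = ₁F₁(4; 8; t)/7
d^3M/dt^3 = ₁F₁(5; 9; t)/14
d^4M/dt^4 = 5*₁F₁(6; 10; t)/126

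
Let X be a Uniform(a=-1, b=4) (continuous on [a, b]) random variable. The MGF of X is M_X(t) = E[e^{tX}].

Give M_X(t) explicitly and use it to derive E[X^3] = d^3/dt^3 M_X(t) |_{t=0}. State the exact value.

E[X^3] = D^3[M](0) = 51/4

M_X(t) = (e^(4*t) - e^(-t))/(5*t)
D^3[M](t) = (64*t^3*e^(5*t) + t^3 - 48*t^2*e^(5*t) + 3*t^2 + 24*t*e^(5*t) + 6*t - 6*e^(5*t) + 6)*e^(-t)/(5*t^4)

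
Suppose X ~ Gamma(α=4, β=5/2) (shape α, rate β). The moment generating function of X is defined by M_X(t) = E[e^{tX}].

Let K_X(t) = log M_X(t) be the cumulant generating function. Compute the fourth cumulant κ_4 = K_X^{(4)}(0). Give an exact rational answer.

κ_4 = d^4K/dt^4 |_{t=0} = 384/625

M_X(t) = 625/(16*(5/2 - t)^4)
K_X(t) = log M_X(t) = -4*log(5/2 - t) - 4*log(2) + 4*log(5)
dK/dt = -8/(2*t - 5)
d^2K/dt^2 = 16/(4*t^2 - 20*t + 25)
d^3K/dt^3 = -64/(8*t^3 - 60*t^2 + 150*t - 125)
d^4K/dt^4 = 384/(16*t^4 - 160*t^3 + 600*t^2 - 1000*t + 625)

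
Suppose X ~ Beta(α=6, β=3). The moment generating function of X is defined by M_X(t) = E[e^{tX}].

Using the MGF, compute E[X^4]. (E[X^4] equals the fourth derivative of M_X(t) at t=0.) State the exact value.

E[X^4] = M′′′′(0) = 14/55

M_X(t) = ₁F₁(6; 9; t)
M′(t) = 2*₁F₁(7; 10; t)/3
M′′(t) = 7*₁F₁(8; 11; t)/15
M′′′(t) = 56*₁F₁(9; 12; t)/165
M′′′′(t) = 14*₁F₁(10; 13; t)/55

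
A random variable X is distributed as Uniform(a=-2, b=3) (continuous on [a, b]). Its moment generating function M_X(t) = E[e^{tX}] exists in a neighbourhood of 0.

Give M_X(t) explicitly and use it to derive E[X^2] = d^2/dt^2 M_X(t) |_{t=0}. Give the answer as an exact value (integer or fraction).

M_X(t) = (e^(3*t) - e^(-2*t))/(5*t)
D^2[M](t) = (9*t^2*e^(5*t) - 4*t^2 - 6*t*e^(5*t) - 4*t + 2*e^(5*t) - 2)*e^(-2*t)/(5*t^3)

E[X^2] = D^2[M](0) = 7/3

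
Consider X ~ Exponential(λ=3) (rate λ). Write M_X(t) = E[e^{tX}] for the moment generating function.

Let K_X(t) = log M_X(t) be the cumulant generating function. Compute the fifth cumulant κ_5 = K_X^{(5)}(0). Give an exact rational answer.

κ_5 = K′′′′′(0) = 8/81

M_X(t) = 3/(3 - t)
K_X(t) = log M_X(t) = -log(3 - t) + log(3)
K′(t) = -1/(t - 3)
K′′(t) = 1/(t^2 - 6*t + 9)
K′′′(t) = -2/(t^3 - 9*t^2 + 27*t - 27)
K′′′′(t) = 6/(t^4 - 12*t^3 + 54*t^2 - 108*t + 81)
K′′′′′(t) = -24/(t^5 - 15*t^4 + 90*t^3 - 270*t^2 + 405*t - 243)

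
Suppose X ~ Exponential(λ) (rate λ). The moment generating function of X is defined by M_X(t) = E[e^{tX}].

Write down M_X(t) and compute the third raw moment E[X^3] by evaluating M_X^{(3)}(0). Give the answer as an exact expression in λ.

E[X^3] = M′′′(0) = 6/λ^3

M_X(t) = λ/(λ - t)
M′(t) = λ/(λ^2 - 2*λ*t + t^2)
M′′(t) = -2*λ/(-λ^3 + 3*λ^2*t - 3*λ*t^2 + t^3)
M′′′(t) = 6*λ/(λ^4 - 4*λ^3*t + 6*λ^2*t^2 - 4*λ*t^3 + t^4)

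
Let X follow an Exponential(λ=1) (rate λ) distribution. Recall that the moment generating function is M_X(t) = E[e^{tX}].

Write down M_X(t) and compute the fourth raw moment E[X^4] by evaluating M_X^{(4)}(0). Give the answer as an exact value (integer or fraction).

E[X^4] = M^(4)(0) = 24

M_X(t) = 1/(1 - t)
M^(4)(t) = -24/(t^5 - 5*t^4 + 10*t^3 - 10*t^2 + 5*t - 1)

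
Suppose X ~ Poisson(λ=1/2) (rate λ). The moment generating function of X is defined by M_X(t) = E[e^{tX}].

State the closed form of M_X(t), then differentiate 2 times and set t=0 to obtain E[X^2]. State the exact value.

M_X(t) = e^(e^(t)/2 - 1/2)
M′(t) = e^(-1/2)*e^(t)*e^(e^(t)/2)/2
M′′(t) = (e^(2*t)*e^(e^(t)/2) + 2*e^(t)*e^(e^(t)/2))*e^(-1/2)/4

E[X^2] = M′′(0) = 3/4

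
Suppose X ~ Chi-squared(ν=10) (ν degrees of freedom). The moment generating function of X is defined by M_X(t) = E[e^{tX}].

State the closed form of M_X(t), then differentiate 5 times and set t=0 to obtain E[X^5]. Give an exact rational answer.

E[X^5] = M′′′′′(0) = 483840

M_X(t) = (1 - 2*t)^(-5)
M′(t) = 10/(64*t^6 - 192*t^5 + 240*t^4 - 160*t^3 + 60*t^2 - 12*t + 1)
M′′(t) = -120/(128*t^7 - 448*t^6 + 672*t^5 - 560*t^4 + 280*t^3 - 84*t^2 + 14*t - 1)
M′′′(t) = 1680/(256*t^8 - 1024*t^7 + 1792*t^6 - 1792*t^5 + 1120*t^4 - 448*t^3 + 112*t^2 - 16*t + 1)
M′′′′(t) = -26880/(512*t^9 - 2304*t^8 + 4608*t^7 - 5376*t^6 + 4032*t^5 - 2016*t^4 + 672*t^3 - 144*t^2 + 18*t - 1)
M′′′′′(t) = 483840/(1024*t^10 - 5120*t^9 + 11520*t^8 - 15360*t^7 + 13440*t^6 - 8064*t^5 + 3360*t^4 - 960*t^3 + 180*t^2 - 20*t + 1)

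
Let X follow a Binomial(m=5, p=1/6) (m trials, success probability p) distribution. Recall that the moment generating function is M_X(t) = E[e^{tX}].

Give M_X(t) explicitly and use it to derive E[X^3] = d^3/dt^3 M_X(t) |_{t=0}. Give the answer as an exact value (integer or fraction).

E[X^3] = M^(3)(0) = 25/9

M_X(t) = (e^(t)/6 + 5/6)^5
M^(3)(t) = 125*e^(5*t)/7776 + 50*e^(4*t)/243 + 125*e^(3*t)/144 + 625*e^(2*t)/486 + 3125*e^(t)/7776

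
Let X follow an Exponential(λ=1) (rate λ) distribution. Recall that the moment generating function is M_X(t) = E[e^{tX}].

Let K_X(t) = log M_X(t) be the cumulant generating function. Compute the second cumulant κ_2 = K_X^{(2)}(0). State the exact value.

M_X(t) = 1/(1 - t)
K_X(t) = log M_X(t) = -log(1 - t)
K^(2)(t) = 1/(t^2 - 2*t + 1)

κ_2 = K^(2)(0) = 1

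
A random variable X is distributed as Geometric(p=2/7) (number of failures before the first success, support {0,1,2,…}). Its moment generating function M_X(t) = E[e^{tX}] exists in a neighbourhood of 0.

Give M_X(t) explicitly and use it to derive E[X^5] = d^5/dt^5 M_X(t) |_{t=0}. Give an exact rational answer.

E[X^5] = d^5M/dt^5 |_{t=0} = 47255/2

M_X(t) = 2/(7*(1 - 5*e^(t)/7))
dM/dt = 10*e^(t)/(25*e^(2*t) - 70*e^(t) + 49)
d^2M/dt^2 = (-50*e^(2*t) - 70*e^(t))/(125*e^(3*t) - 525*e^(2*t) + 735*e^(t) - 343)
d^3M/dt^3 = (250*e^(3*t) + 1400*e^(2*t) + 490*e^(t))/(625*e^(4*t) - 3500*e^(3*t) + 7350*e^(2*t) - 6860*e^(t) + 2401)
d^4M/dt^4 = (-1250*e^(4*t) - 19250*e^(3*t) - 26950*e^(2*t) - 3430*e^(t))/(3125*e^(5*t) - 21875*e^(4*t) + 61250*e^(3*t) - 85750*e^(2*t) + 60025*e^(t) - 16807)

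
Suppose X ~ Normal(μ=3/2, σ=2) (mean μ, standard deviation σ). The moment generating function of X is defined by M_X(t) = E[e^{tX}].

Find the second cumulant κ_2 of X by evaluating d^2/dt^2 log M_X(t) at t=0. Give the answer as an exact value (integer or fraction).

κ_2 = D^2[K](0) = 4

M_X(t) = e^(2*t^2 + 3*t/2)
K_X(t) = log M_X(t) = 2*t^2 + 3*t/2
D^2[K](t) = 4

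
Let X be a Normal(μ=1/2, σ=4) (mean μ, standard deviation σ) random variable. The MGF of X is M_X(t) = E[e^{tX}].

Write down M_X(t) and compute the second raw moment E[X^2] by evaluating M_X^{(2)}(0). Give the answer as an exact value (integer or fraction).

E[X^2] = M^(2)(0) = 65/4

M_X(t) = e^(8*t^2 + t/2)
M^(2)(t) = 256*t^2*e^(t/2)*e^(8*t^2) + 16*t*e^(t/2)*e^(8*t^2) + 65*e^(t/2)*e^(8*t^2)/4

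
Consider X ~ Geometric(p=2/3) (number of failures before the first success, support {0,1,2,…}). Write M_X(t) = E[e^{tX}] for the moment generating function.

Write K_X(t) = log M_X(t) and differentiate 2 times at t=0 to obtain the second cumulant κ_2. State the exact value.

M_X(t) = 2/(3*(1 - e^(t)/3))
K_X(t) = log M_X(t) = -log(1 - e^(t)/3) - log(3) + log(2)
K′(t) = -e^(t)/(e^(t) - 3)
K′′(t) = 3*e^(t)/(e^(2*t) - 6*e^(t) + 9)

κ_2 = K′′(0) = 3/4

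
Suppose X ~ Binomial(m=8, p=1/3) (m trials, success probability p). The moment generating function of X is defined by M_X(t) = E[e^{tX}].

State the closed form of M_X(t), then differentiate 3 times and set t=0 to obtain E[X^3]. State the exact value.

E[X^3] = D^3[M](0) = 304/9

M_X(t) = (e^(t)/3 + 2/3)^8
D^3[M](t) = 512*e^(8*t)/6561 + 5488*e^(7*t)/6561 + 896*e^(6*t)/243 + 56000*e^(5*t)/6561 + 71680*e^(4*t)/6561 + 1792*e^(3*t)/243 + 14336*e^(2*t)/6561 + 1024*e^(t)/6561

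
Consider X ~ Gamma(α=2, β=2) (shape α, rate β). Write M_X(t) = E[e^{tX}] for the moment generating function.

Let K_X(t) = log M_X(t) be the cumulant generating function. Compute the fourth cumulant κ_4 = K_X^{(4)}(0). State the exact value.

M_X(t) = 4/(2 - t)^2
K_X(t) = log M_X(t) = -2*log(2 - t) + 2*log(2)
K′(t) = -2/(t - 2)
K′′(t) = 2/(t^2 - 4*t + 4)
K′′′(t) = -4/(t^3 - 6*t^2 + 12*t - 8)
K′′′′(t) = 12/(t^4 - 8*t^3 + 24*t^2 - 32*t + 16)

κ_4 = K′′′′(0) = 3/4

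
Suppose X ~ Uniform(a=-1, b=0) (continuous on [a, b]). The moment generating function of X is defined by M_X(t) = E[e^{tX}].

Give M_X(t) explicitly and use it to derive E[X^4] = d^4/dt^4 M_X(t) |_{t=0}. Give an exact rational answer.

E[X^4] = M′′′′(0) = 1/5

M_X(t) = (1 - e^(-t))/t
M′(t) = (t - e^(t) + 1)*e^(-t)/t^2
M′′(t) = (-t^2 - 2*t + 2*e^(t) - 2)*e^(-t)/t^3
M′′′(t) = (t^3 + 3*t^2 + 6*t - 6*e^(t) + 6)*e^(-t)/t^4
M′′′′(t) = (-t^4 - 4*t^3 - 12*t^2 - 24*t + 24*e^(t) - 24)*e^(-t)/t^5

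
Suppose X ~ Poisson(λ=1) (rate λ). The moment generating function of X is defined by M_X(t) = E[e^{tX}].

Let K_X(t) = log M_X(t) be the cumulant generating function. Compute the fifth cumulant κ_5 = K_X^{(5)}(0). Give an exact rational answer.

κ_5 = D^5[K](0) = 1

M_X(t) = e^(e^(t) - 1)
K_X(t) = log M_X(t) = e^(t) - 1
D^5[K](t) = e^(t)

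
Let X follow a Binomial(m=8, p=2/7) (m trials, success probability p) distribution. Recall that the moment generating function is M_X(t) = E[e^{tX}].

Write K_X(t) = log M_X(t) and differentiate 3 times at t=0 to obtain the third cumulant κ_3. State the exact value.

κ_3 = D^3[K](0) = 240/343

M_X(t) = (2*e^(t)/7 + 5/7)^8
K_X(t) = log M_X(t) = 8*log(2*e^(t)/7 + 5/7)
D^3[K](t) = (-160*e^(2*t) + 400*e^(t))/(8*e^(3*t) + 60*e^(2*t) + 150*e^(t) + 125)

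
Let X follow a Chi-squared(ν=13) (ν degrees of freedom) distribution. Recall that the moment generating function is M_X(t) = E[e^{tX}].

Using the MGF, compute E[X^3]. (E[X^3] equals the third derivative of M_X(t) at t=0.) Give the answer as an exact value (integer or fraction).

M_X(t) = (1 - 2*t)^(-13/2)

E[X^3] = D^3[M](0) = 3315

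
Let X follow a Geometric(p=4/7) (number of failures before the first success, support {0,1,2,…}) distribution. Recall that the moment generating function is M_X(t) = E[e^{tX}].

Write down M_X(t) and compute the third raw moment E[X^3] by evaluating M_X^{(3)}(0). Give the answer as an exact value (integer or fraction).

E[X^3] = M′′′(0) = 213/32

M_X(t) = 4/(7*(1 - 3*e^(t)/7))
M′(t) = 12*e^(t)/(9*e^(2*t) - 42*e^(t) + 49)
M′′(t) = (-36*e^(2*t) - 84*e^(t))/(27*e^(3*t) - 189*e^(2*t) + 441*e^(t) - 343)
M′′′(t) = (108*e^(3*t) + 1008*e^(2*t) + 588*e^(t))/(81*e^(4*t) - 756*e^(3*t) + 2646*e^(2*t) - 4116*e^(t) + 2401)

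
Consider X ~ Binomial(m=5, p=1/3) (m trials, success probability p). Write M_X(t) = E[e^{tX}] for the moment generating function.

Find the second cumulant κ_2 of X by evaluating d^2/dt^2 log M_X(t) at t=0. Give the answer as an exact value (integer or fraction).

κ_2 = d^2K/dt^2 |_{t=0} = 10/9

M_X(t) = (e^(t)/3 + 2/3)^5
K_X(t) = log M_X(t) = 5*log(e^(t)/3 + 2/3)
dK/dt = 5*e^(t)/(e^(t) + 2)
d^2K/dt^2 = 10*e^(t)/(e^(2*t) + 4*e^(t) + 4)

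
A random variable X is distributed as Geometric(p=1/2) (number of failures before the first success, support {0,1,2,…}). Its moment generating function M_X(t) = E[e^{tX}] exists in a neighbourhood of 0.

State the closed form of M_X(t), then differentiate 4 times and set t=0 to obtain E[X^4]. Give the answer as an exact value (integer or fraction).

E[X^4] = d^4M/dt^4 |_{t=0} = 75

M_X(t) = 1/(2*(1 - e^(t)/2))
dM/dt = e^(t)/(e^(2*t) - 4*e^(t) + 4)
d^2M/dt^2 = (-e^(2*t) - 2*e^(t))/(e^(3*t) - 6*e^(2*t) + 12*e^(t) - 8)
d^3M/dt^3 = (e^(3*t) + 8*e^(2*t) + 4*e^(t))/(e^(4*t) - 8*e^(3*t) + 24*e^(2*t) - 32*e^(t) + 16)
d^4M/dt^4 = (-e^(4*t) - 22*e^(3*t) - 44*e^(2*t) - 8*e^(t))/(e^(5*t) - 10*e^(4*t) + 40*e^(3*t) - 80*e^(2*t) + 80*e^(t) - 32)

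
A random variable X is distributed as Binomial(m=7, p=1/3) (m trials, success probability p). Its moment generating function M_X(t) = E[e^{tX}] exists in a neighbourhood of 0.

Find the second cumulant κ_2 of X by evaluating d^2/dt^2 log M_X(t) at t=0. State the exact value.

M_X(t) = (e^(t)/3 + 2/3)^7
K_X(t) = log M_X(t) = 7*log(e^(t)/3 + 2/3)
K′(t) = 7*e^(t)/(e^(t) + 2)
K′′(t) = 14*e^(t)/(e^(2*t) + 4*e^(t) + 4)

κ_2 = K′′(0) = 14/9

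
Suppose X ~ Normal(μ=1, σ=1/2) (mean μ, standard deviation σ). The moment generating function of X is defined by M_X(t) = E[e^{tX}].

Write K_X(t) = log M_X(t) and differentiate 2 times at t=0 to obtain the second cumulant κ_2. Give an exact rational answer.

κ_2 = D^2[K](0) = 1/4

M_X(t) = e^(t^2/8 + t)
K_X(t) = log M_X(t) = t^2/8 + t
D^2[K](t) = 1/4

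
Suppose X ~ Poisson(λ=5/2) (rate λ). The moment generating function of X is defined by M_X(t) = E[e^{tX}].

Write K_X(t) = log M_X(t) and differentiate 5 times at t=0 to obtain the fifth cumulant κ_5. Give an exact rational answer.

κ_5 = K^(5)(0) = 5/2

M_X(t) = e^(5*e^(t)/2 - 5/2)
K_X(t) = log M_X(t) = 5*e^(t)/2 - 5/2
K^(5)(t) = 5*e^(t)/2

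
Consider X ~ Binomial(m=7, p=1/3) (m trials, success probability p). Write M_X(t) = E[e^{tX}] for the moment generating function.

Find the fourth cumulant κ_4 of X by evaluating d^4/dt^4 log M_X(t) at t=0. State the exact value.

κ_4 = K^(4)(0) = -14/27

M_X(t) = (e^(t)/3 + 2/3)^7
K_X(t) = log M_X(t) = 7*log(e^(t)/3 + 2/3)
K^(4)(t) = (14*e^(3*t) - 112*e^(2*t) + 56*e^(t))/(e^(4*t) + 8*e^(3*t) + 24*e^(2*t) + 32*e^(t) + 16)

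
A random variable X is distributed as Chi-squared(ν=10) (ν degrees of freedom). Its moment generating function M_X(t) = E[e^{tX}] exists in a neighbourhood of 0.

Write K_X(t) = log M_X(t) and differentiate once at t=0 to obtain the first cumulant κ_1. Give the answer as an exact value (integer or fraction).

κ_1 = K′(0) = 10

M_X(t) = (1 - 2*t)^(-5)
K_X(t) = log M_X(t) = -5*log(1 - 2*t)
K′(t) = -10/(2*t - 1)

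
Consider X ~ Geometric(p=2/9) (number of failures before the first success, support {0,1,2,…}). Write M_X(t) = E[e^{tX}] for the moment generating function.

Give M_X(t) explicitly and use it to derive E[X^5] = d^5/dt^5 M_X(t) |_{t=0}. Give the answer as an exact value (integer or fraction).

E[X^5] = D^5[M](0) = 211687/2

M_X(t) = 2/(9*(1 - 7*e^(t)/9))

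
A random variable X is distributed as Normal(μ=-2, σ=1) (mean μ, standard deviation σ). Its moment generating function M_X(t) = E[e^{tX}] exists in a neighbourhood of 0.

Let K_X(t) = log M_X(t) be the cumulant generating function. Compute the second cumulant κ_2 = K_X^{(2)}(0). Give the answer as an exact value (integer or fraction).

M_X(t) = e^(t^2/2 - 2*t)
K_X(t) = log M_X(t) = t^2/2 - 2*t
K′(t) = t - 2
K′′(t) = 1

κ_2 = K′′(0) = 1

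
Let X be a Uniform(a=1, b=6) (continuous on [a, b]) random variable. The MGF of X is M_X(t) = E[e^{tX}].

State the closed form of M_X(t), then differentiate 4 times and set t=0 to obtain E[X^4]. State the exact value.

E[X^4] = D^4[M](0) = 311

M_X(t) = (e^(6*t) - e^(t))/(5*t)
D^4[M](t) = (1296*t^4*e^(6*t) - t^4*e^(t) - 864*t^3*e^(6*t) + 4*t^3*e^(t) + 432*t^2*e^(6*t) - 12*t^2*e^(t) - 144*t*e^(6*t) + 24*t*e^(t) + 24*e^(6*t) - 24*e^(t))/(5*t^5)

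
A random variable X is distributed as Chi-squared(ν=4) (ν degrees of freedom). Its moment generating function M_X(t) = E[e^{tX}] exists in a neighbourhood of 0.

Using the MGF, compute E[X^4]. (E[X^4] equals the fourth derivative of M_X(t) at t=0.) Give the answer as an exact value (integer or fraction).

E[X^4] = D^4[M](0) = 1920

M_X(t) = (1 - 2*t)^(-2)
D^4[M](t) = 1920/(64*t^6 - 192*t^5 + 240*t^4 - 160*t^3 + 60*t^2 - 12*t + 1)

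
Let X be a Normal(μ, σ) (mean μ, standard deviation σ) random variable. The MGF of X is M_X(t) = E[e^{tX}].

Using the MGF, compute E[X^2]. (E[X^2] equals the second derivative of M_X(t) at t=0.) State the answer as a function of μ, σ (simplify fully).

E[X^2] = M^(2)(0) = μ^2 + σ^2

M_X(t) = e^(μ*t + σ^2*t^2/2)
M^(2)(t) = μ^2*e^(μ*t)*e^(σ^2*t^2/2) + 2*μ*σ^2*t*e^(μ*t)*e^(σ^2*t^2/2) + σ^4*t^2*e^(μ*t)*e^(σ^2*t^2/2) + σ^2*e^(μ*t)*e^(σ^2*t^2/2)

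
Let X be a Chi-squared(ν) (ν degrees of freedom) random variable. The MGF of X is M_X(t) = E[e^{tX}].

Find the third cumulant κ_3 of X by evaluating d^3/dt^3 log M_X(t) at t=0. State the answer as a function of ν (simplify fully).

M_X(t) = (1 - 2*t)^(-ν/2)
K_X(t) = log M_X(t) = -ν*log(1 - 2*t)/2
K^(3)(t) = -8*ν/(8*t^3 - 12*t^2 + 6*t - 1)

κ_3 = K^(3)(0) = 8*ν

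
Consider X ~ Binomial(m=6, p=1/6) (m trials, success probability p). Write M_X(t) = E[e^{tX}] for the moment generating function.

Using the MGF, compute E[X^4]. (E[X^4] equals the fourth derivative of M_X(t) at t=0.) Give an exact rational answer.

M_X(t) = (e^(t)/6 + 5/6)^6
M^(4)(t) = e^(6*t)/36 + 3125*e^(5*t)/7776 + 500*e^(4*t)/243 + 625*e^(3*t)/144 + 3125*e^(2*t)/972 + 3125*e^(t)/7776

E[X^4] = M^(4)(0) = 94/9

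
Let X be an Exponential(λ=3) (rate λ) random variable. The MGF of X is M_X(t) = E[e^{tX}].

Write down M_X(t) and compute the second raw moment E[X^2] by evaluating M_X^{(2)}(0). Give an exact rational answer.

E[X^2] = M′′(0) = 2/9

M_X(t) = 3/(3 - t)
M′(t) = 3/(t^2 - 6*t + 9)
M′′(t) = -6/(t^3 - 9*t^2 + 27*t - 27)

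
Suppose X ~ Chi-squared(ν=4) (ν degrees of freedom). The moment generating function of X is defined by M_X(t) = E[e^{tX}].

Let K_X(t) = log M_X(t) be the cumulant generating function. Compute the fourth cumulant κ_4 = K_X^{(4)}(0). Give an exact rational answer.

κ_4 = d^4K/dt^4 |_{t=0} = 192

M_X(t) = (1 - 2*t)^(-2)
K_X(t) = log M_X(t) = -2*log(1 - 2*t)
dK/dt = -4/(2*t - 1)
d^2K/dt^2 = 8/(4*t^2 - 4*t + 1)
d^3K/dt^3 = -32/(8*t^3 - 12*t^2 + 6*t - 1)
d^4K/dt^4 = 192/(16*t^4 - 32*t^3 + 24*t^2 - 8*t + 1)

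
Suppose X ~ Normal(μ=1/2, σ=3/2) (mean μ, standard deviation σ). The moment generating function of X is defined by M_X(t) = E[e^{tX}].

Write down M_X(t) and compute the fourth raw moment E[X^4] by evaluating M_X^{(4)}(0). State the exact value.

E[X^4] = M′′′′(0) = 149/8

M_X(t) = e^(9*t^2/8 + t/2)
M′(t) = 9*t*e^(t/2)*e^(9*t^2/8)/4 + e^(t/2)*e^(9*t^2/8)/2
M′′(t) = 81*t^2*e^(t/2)*e^(9*t^2/8)/16 + 9*t*e^(t/2)*e^(9*t^2/8)/4 + 5*e^(t/2)*e^(9*t^2/8)/2
M′′′(t) = 729*t^3*e^(t/2)*e^(9*t^2/8)/64 + 243*t^2*e^(t/2)*e^(9*t^2/8)/32 + 135*t*e^(t/2)*e^(9*t^2/8)/8 + 7*e^(t/2)*e^(9*t^2/8)/2
M′′′′(t) = 6561*t^4*e^(t/2)*e^(9*t^2/8)/256 + 729*t^3*e^(t/2)*e^(9*t^2/8)/32 + 1215*t^2*e^(t/2)*e^(9*t^2/8)/16 + 63*t*e^(t/2)*e^(9*t^2/8)/2 + 149*e^(t/2)*e^(9*t^2/8)/8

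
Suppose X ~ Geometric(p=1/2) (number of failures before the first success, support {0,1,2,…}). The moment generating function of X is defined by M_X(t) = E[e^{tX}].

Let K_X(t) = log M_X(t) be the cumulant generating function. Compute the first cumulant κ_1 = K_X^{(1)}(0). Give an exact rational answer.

κ_1 = dK/dt |_{t=0} = 1

M_X(t) = 1/(2*(1 - e^(t)/2))
K_X(t) = log M_X(t) = -log(1 - e^(t)/2) - log(2)
dK/dt = -e^(t)/(e^(t) - 2)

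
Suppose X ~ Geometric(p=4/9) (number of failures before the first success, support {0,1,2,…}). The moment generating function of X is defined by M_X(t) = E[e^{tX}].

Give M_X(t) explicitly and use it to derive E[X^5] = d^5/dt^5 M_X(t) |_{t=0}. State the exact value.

E[X^5] = M^(5)(0) = 165535/128

M_X(t) = 4/(9*(1 - 5*e^(t)/9))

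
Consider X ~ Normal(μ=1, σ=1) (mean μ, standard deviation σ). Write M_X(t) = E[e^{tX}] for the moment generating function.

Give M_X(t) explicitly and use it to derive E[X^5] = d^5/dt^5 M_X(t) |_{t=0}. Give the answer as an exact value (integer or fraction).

E[X^5] = M^(5)(0) = 26

M_X(t) = e^(t^2/2 + t)
M^(5)(t) = t^5*e^(t)*e^(t^2/2) + 5*t^4*e^(t)*e^(t^2/2) + 20*t^3*e^(t)*e^(t^2/2) + 40*t^2*e^(t)*e^(t^2/2) + 50*t*e^(t)*e^(t^2/2) + 26*e^(t)*e^(t^2/2)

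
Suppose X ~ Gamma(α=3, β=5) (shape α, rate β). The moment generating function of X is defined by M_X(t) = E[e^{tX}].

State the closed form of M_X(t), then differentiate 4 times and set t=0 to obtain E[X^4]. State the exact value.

M_X(t) = 125/(5 - t)^3
M^(4)(t) = -45000/(t^7 - 35*t^6 + 525*t^5 - 4375*t^4 + 21875*t^3 - 65625*t^2 + 109375*t - 78125)

E[X^4] = M^(4)(0) = 72/125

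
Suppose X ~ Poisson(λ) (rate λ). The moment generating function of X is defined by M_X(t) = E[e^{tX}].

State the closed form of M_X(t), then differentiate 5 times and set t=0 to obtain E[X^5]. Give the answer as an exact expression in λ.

M_X(t) = e^(λ*(e^(t) - 1))
M′(t) = λ*e^(-λ)*e^(t)*e^(λ*e^(t))
M′′(t) = (λ^2*e^(2*t)*e^(λ*e^(t)) + λ*e^(t)*e^(λ*e^(t)))*e^(-λ)
M′′′(t) = (λ^3*e^(3*t)*e^(λ*e^(t)) + 3*λ^2*e^(2*t)*e^(λ*e^(t)) + λ*e^(t)*e^(λ*e^(t)))*e^(-λ)
M′′′′(t) = (λ^4*e^(4*t)*e^(λ*e^(t)) + 6*λ^3*e^(3*t)*e^(λ*e^(t)) + 7*λ^2*e^(2*t)*e^(λ*e^(t)) + λ*e^(t)*e^(λ*e^(t)))*e^(-λ)
M′′′′′(t) = (λ^5*e^(5*t)*e^(λ*e^(t)) + 10*λ^4*e^(4*t)*e^(λ*e^(t)) + 25*λ^3*e^(3*t)*e^(λ*e^(t)) + 15*λ^2*e^(2*t)*e^(λ*e^(t)) + λ*e^(t)*e^(λ*e^(t)))*e^(-λ)

E[X^5] = M′′′′′(0) = λ*(λ^4 + 10*λ^3 + 25*λ^2 + 15*λ + 1)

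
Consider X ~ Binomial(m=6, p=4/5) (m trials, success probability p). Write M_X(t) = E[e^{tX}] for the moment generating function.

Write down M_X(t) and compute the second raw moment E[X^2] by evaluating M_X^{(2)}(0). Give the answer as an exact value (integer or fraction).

M_X(t) = (4*e^(t)/5 + 1/5)^6
dM/dt = 24576*e^(6*t)/15625 + 6144*e^(5*t)/3125 + 3072*e^(4*t)/3125 + 768*e^(3*t)/3125 + 96*e^(2*t)/3125 + 24*e^(t)/15625
d^2M/dt^2 = 147456*e^(6*t)/15625 + 6144*e^(5*t)/625 + 12288*e^(4*t)/3125 + 2304*e^(3*t)/3125 + 192*e^(2*t)/3125 + 24*e^(t)/15625

E[X^2] = d^2M/dt^2 |_{t=0} = 24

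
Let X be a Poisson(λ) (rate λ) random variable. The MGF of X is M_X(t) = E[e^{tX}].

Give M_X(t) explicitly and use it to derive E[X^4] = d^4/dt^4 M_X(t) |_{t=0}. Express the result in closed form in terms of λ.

E[X^4] = M′′′′(0) = λ*(λ^3 + 6*λ^2 + 7*λ + 1)

M_X(t) = e^(λ*(e^(t) - 1))
M′(t) = λ*e^(-λ)*e^(t)*e^(λ*e^(t))
M′′(t) = (λ^2*e^(2*t)*e^(λ*e^(t)) + λ*e^(t)*e^(λ*e^(t)))*e^(-λ)
M′′′(t) = (λ^3*e^(3*t)*e^(λ*e^(t)) + 3*λ^2*e^(2*t)*e^(λ*e^(t)) + λ*e^(t)*e^(λ*e^(t)))*e^(-λ)
M′′′′(t) = (λ^4*e^(4*t)*e^(λ*e^(t)) + 6*λ^3*e^(3*t)*e^(λ*e^(t)) + 7*λ^2*e^(2*t)*e^(λ*e^(t)) + λ*e^(t)*e^(λ*e^(t)))*e^(-λ)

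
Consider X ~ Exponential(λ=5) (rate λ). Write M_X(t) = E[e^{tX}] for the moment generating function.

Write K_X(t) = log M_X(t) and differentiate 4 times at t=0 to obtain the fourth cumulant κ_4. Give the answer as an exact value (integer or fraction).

M_X(t) = 5/(5 - t)
K_X(t) = log M_X(t) = -log(5 - t) + log(5)
K^(4)(t) = 6/(t^4 - 20*t^3 + 150*t^2 - 500*t + 625)

κ_4 = K^(4)(0) = 6/625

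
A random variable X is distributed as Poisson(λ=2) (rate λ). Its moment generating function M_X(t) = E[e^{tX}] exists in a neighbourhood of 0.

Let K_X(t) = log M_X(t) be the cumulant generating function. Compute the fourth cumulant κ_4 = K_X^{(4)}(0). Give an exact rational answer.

κ_4 = d^4K/dt^4 |_{t=0} = 2

M_X(t) = e^(2*e^(t) - 2)
K_X(t) = log M_X(t) = 2*e^(t) - 2
dK/dt = 2*e^(t)
d^2K/dt^2 = 2*e^(t)
d^3K/dt^3 = 2*e^(t)
d^4K/dt^4 = 2*e^(t)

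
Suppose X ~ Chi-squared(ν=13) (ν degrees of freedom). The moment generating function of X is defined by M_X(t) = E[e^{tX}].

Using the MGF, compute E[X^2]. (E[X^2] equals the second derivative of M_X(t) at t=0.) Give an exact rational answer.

M_X(t) = (1 - 2*t)^(-13/2)

E[X^2] = D^2[M](0) = 195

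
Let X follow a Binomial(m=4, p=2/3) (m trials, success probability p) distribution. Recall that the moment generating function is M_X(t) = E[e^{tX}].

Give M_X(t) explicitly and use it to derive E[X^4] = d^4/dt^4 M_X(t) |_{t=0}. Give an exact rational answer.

E[X^4] = M′′′′(0) = 2360/27

M_X(t) = (2*e^(t)/3 + 1/3)^4
M′(t) = 64*e^(4*t)/81 + 32*e^(3*t)/27 + 16*e^(2*t)/27 + 8*e^(t)/81
M′′(t) = 256*e^(4*t)/81 + 32*e^(3*t)/9 + 32*e^(2*t)/27 + 8*e^(t)/81
M′′′(t) = 1024*e^(4*t)/81 + 32*e^(3*t)/3 + 64*e^(2*t)/27 + 8*e^(t)/81
M′′′′(t) = 4096*e^(4*t)/81 + 32*e^(3*t) + 128*e^(2*t)/27 + 8*e^(t)/81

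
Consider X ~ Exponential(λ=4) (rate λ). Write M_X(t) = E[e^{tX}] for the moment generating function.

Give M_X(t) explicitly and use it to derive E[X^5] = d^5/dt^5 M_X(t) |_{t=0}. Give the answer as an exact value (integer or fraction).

E[X^5] = d^5M/dt^5 |_{t=0} = 15/128

M_X(t) = 4/(4 - t)
dM/dt = 4/(t^2 - 8*t + 16)
d^2M/dt^2 = -8/(t^3 - 12*t^2 + 48*t - 64)
d^3M/dt^3 = 24/(t^4 - 16*t^3 + 96*t^2 - 256*t + 256)
d^4M/dt^4 = -96/(t^5 - 20*t^4 + 160*t^3 - 640*t^2 + 1280*t - 1024)
d^5M/dt^5 = 480/(t^6 - 24*t^5 + 240*t^4 - 1280*t^3 + 3840*t^2 - 6144*t + 4096)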